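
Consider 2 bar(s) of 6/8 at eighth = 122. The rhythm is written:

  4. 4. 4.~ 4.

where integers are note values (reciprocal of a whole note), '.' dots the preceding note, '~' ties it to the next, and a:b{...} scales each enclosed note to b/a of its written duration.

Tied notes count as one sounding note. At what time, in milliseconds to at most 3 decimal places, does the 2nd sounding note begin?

note 2 onset = 3b = 1475.41ms

1. 0.0ms @ 0 + 1475.41ms (3)
2. 1475.41ms @ 3 + 1475.41ms (3)
3. 2950.82ms @ 6 + 2950.82ms (6)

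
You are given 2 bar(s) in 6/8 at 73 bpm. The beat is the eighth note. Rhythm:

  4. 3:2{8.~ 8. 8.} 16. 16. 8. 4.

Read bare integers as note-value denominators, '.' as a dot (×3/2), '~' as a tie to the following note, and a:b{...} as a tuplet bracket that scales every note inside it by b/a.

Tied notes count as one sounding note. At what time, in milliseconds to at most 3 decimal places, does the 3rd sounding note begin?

note 3 onset = 5b = 4109.589ms

1. 0.0ms @ 0 + 2465.753ms (3)
2. 2465.753ms @ 3 + 1643.836ms (2)
3. 4109.589ms @ 5 + 821.918ms (1)
4. 4931.507ms @ 6 + 616.438ms (3/4)
5. 5547.945ms @ 27/4 + 616.438ms (3/4)
6. 6164.384ms @ 15/2 + 1232.877ms (3/2)
7. 7397.26ms @ 9 + 2465.753ms (3)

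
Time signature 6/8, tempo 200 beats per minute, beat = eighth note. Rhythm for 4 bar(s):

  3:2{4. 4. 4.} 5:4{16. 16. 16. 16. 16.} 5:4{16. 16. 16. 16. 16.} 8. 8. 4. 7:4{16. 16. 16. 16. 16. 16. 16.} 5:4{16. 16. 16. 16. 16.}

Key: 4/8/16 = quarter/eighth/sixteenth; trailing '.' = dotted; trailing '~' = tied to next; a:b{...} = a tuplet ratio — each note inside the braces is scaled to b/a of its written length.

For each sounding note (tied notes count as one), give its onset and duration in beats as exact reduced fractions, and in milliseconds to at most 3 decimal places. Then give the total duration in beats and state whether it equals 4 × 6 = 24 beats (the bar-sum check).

1) 0.0ms=0b +600.0ms=2b
2) 600.0ms=2b +600.0ms=2b
3) 1200.0ms=4b +600.0ms=2b
4) 1800.0ms=6b +180.0ms=3/5b
5) 1980.0ms=33/5b +180.0ms=3/5b
6) 2160.0ms=36/5b +180.0ms=3/5b
7) 2340.0ms=39/5b +180.0ms=3/5b
8) 2520.0ms=42/5b +180.0ms=3/5b
9) 2700.0ms=9b +180.0ms=3/5b
10) 2880.0ms=48/5b +180.0ms=3/5b
11) 3060.0ms=51/5b +180.0ms=3/5b
12) 3240.0ms=54/5b +180.0ms=3/5b
13) 3420.0ms=57/5b +180.0ms=3/5b
14) 3600.0ms=12b +450.0ms=3/2b
15) 4050.0ms=27/2b +450.0ms=3/2b
16) 4500.0ms=15b +900.0ms=3b
17) 5400.0ms=18b +128.571ms=3/7b
18) 5528.571ms=129/7b +128.571ms=3/7b
19) 5657.143ms=132/7b +128.571ms=3/7b
20) 5785.714ms=135/7b +128.571ms=3/7b
21) 5914.286ms=138/7b +128.571ms=3/7b
22) 6042.857ms=141/7b +128.571ms=3/7b
23) 6171.429ms=144/7b +128.571ms=3/7b
24) 6300.0ms=21b +180.0ms=3/5b
25) 6480.0ms=108/5b +180.0ms=3/5b
26) 6660.0ms=111/5b +180.0ms=3/5b
27) 6840.0ms=114/5b +180.0ms=3/5b
28) 7020.0ms=117/5b +180.0ms=3/5b
Σ=24b of 24 (200bpm 6/8) — PASS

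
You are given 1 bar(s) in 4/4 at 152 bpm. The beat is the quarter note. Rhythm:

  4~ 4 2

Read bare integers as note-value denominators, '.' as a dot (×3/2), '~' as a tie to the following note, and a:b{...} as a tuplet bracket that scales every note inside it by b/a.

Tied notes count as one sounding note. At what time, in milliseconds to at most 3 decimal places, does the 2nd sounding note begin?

1. 0.0ms @ 0 + 789.474ms (2)
2. 789.474ms @ 2 + 789.474ms (2)

note 2 onset = 2b = 789.474ms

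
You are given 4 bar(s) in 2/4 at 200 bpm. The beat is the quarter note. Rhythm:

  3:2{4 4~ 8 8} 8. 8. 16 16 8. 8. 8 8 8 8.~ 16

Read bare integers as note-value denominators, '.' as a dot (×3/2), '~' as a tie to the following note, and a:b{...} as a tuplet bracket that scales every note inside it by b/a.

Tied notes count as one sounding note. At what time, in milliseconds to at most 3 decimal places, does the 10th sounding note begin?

1. 0.0ms @ 0 + 200.0ms (2/3)
2. 200.0ms @ 2/3 + 300.0ms (1)
3. 500.0ms @ 5/3 + 100.0ms (1/3)
4. 600.0ms @ 2 + 225.0ms (3/4)
5. 825.0ms @ 11/4 + 225.0ms (3/4)
6. 1050.0ms @ 7/2 + 75.0ms (1/4)
7. 1125.0ms @ 15/4 + 75.0ms (1/4)
8. 1200.0ms @ 4 + 225.0ms (3/4)
9. 1425.0ms @ 19/4 + 225.0ms (3/4)
10. 1650.0ms @ 11/2 + 150.0ms (1/2)
11. 1800.0ms @ 6 + 150.0ms (1/2)
12. 1950.0ms @ 13/2 + 150.0ms (1/2)
13. 2100.0ms @ 7 + 300.0ms (1)

note 10 onset = 11/2b = 1650.0ms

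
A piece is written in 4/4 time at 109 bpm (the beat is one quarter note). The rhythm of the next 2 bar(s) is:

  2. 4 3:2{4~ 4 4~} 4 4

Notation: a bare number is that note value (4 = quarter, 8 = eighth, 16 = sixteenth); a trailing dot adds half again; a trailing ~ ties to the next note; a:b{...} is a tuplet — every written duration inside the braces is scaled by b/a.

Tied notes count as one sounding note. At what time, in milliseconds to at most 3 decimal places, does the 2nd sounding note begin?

1. 0.0ms @ 0 + 1651.376ms (3)
2. 1651.376ms @ 3 + 550.459ms (1)
3. 2201.835ms @ 4 + 733.945ms (4/3)
4. 2935.78ms @ 16/3 + 917.431ms (5/3)
5. 3853.211ms @ 7 + 550.459ms (1)

note 2 onset = 3b = 1651.376ms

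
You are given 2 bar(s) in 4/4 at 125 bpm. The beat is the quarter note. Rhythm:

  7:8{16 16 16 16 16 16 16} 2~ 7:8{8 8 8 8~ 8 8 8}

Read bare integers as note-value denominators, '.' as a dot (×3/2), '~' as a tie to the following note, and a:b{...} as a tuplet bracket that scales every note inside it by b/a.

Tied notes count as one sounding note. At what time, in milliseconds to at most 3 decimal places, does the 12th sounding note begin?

1. 0.0ms @ 0 + 137.143ms (2/7)
2. 137.143ms @ 2/7 + 137.143ms (2/7)
3. 274.286ms @ 4/7 + 137.143ms (2/7)
4. 411.429ms @ 6/7 + 137.143ms (2/7)
5. 548.571ms @ 8/7 + 137.143ms (2/7)
6. 685.714ms @ 10/7 + 137.143ms (2/7)
7. 822.857ms @ 12/7 + 137.143ms (2/7)
8. 960.0ms @ 2 + 1234.286ms (18/7)
9. 2194.286ms @ 32/7 + 274.286ms (4/7)
10. 2468.571ms @ 36/7 + 274.286ms (4/7)
11. 2742.857ms @ 40/7 + 548.571ms (8/7)
12. 3291.429ms @ 48/7 + 274.286ms (4/7)
13. 3565.714ms @ 52/7 + 274.286ms (4/7)

note 12 onset = 48/7b = 3291.429ms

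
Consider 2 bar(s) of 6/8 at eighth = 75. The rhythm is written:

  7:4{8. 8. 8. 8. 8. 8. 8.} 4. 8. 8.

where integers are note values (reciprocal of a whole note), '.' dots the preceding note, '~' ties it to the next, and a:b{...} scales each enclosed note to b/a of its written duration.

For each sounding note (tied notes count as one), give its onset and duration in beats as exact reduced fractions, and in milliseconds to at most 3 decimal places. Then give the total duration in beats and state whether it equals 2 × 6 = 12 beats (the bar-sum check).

1) 0.0ms=0b +685.714ms=6/7b
2) 685.714ms=6/7b +685.714ms=6/7b
3) 1371.429ms=12/7b +685.714ms=6/7b
4) 2057.143ms=18/7b +685.714ms=6/7b
5) 2742.857ms=24/7b +685.714ms=6/7b
6) 3428.571ms=30/7b +685.714ms=6/7b
7) 4114.286ms=36/7b +685.714ms=6/7b
8) 4800.0ms=6b +2400.0ms=3b
9) 7200.0ms=9b +1200.0ms=3/2b
10) 8400.0ms=21/2b +1200.0ms=3/2b
Σ=12b of 12 (75bpm 6/8) — PASS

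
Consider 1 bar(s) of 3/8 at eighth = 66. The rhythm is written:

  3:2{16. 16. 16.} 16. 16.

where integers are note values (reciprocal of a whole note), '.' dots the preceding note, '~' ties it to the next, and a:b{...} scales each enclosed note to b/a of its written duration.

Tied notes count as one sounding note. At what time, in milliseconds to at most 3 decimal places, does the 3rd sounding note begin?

1. 0.0ms @ 0 + 454.545ms (1/2)
2. 454.545ms @ 1/2 + 454.545ms (1/2)
3. 909.091ms @ 1 + 454.545ms (1/2)
4. 1363.636ms @ 3/2 + 681.818ms (3/4)
5. 2045.455ms @ 9/4 + 681.818ms (3/4)

note 3 onset = 1b = 909.091ms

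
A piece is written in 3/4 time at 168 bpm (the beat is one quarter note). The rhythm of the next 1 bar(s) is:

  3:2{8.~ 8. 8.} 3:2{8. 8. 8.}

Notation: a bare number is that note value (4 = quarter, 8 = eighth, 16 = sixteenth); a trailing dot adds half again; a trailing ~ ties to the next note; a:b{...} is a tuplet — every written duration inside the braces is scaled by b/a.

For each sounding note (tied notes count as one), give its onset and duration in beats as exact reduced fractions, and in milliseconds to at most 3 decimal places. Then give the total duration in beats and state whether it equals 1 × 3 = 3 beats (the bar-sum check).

1) 0.0ms=0b +357.143ms=1b
2) 357.143ms=1b +178.571ms=1/2b
3) 535.714ms=3/2b +178.571ms=1/2b
4) 714.286ms=2b +178.571ms=1/2b
5) 892.857ms=5/2b +178.571ms=1/2b
Σ=3b of 3 (168bpm 3/4) — PASS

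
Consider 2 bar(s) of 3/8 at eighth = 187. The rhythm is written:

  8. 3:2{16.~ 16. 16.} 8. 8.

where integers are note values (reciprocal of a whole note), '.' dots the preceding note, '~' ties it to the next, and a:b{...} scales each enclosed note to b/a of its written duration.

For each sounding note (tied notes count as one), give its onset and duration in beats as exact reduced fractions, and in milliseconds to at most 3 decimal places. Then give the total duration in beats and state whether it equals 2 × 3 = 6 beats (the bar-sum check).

1) 0.0ms=0b +481.283ms=3/2b
2) 481.283ms=3/2b +320.856ms=1b
3) 802.139ms=5/2b +160.428ms=1/2b
4) 962.567ms=3b +481.283ms=3/2b
5) 1443.85ms=9/2b +481.283ms=3/2b
Σ=6b of 6 (187bpm 3/8) — PASS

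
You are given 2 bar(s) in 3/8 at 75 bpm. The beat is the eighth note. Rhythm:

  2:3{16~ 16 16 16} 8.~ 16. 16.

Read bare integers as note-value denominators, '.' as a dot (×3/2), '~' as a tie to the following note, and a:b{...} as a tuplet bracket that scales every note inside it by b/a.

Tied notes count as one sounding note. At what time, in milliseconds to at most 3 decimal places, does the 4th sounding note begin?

note 4 onset = 3b = 2400.0ms

1. 0.0ms @ 0 + 1200.0ms (3/2)
2. 1200.0ms @ 3/2 + 600.0ms (3/4)
3. 1800.0ms @ 9/4 + 600.0ms (3/4)
4. 2400.0ms @ 3 + 1800.0ms (9/4)
5. 4200.0ms @ 21/4 + 600.0ms (3/4)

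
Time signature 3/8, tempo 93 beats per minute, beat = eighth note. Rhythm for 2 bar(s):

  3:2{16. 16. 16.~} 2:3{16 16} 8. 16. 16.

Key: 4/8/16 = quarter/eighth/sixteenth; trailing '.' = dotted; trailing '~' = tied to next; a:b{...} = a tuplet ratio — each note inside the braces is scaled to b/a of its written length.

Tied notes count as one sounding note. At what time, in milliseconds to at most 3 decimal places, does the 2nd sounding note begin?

1. 0.0ms @ 0 + 322.581ms (1/2)
2. 322.581ms @ 1/2 + 322.581ms (1/2)
3. 645.161ms @ 1 + 806.452ms (5/4)
4. 1451.613ms @ 9/4 + 483.871ms (3/4)
5. 1935.484ms @ 3 + 967.742ms (3/2)
6. 2903.226ms @ 9/2 + 483.871ms (3/4)
7. 3387.097ms @ 21/4 + 483.871ms (3/4)

note 2 onset = 1/2b = 322.581ms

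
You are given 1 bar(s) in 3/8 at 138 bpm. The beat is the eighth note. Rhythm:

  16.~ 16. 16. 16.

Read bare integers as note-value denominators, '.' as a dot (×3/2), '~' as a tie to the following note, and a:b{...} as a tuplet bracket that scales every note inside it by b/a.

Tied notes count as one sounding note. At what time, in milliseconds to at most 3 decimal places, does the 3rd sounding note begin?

1. 0.0ms @ 0 + 652.174ms (3/2)
2. 652.174ms @ 3/2 + 326.087ms (3/4)
3. 978.261ms @ 9/4 + 326.087ms (3/4)

note 3 onset = 9/4b = 978.261ms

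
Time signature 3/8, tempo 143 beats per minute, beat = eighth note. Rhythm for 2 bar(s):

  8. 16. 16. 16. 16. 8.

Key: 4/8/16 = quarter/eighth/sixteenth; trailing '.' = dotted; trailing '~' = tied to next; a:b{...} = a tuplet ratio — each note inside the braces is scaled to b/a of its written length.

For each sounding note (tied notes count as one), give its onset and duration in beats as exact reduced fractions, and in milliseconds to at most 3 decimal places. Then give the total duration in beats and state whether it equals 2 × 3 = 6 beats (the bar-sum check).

1) 0.0ms=0b +629.371ms=3/2b
2) 629.371ms=3/2b +314.685ms=3/4b
3) 944.056ms=9/4b +314.685ms=3/4b
4) 1258.741ms=3b +314.685ms=3/4b
5) 1573.427ms=15/4b +314.685ms=3/4b
6) 1888.112ms=9/2b +629.371ms=3/2b
Σ=6b of 6 (143bpm 3/8) — PASS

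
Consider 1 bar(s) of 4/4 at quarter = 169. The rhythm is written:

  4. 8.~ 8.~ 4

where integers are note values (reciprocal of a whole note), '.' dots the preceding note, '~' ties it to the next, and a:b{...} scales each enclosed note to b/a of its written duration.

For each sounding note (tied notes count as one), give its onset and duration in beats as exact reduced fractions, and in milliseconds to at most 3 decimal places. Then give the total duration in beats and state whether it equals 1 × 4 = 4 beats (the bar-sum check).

1) 0.0ms=0b +532.544ms=3/2b
2) 532.544ms=3/2b +887.574ms=5/2b
Σ=4b of 4 (169bpm 4/4) — PASS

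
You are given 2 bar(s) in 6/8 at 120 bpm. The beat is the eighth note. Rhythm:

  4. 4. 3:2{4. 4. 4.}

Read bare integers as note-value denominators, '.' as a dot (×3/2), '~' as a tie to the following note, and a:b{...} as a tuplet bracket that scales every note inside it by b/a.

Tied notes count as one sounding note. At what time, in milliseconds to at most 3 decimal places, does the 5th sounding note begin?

note 5 onset = 10b = 5000.0ms

1. 0.0ms @ 0 + 1500.0ms (3)
2. 1500.0ms @ 3 + 1500.0ms (3)
3. 3000.0ms @ 6 + 1000.0ms (2)
4. 4000.0ms @ 8 + 1000.0ms (2)
5. 5000.0ms @ 10 + 1000.0ms (2)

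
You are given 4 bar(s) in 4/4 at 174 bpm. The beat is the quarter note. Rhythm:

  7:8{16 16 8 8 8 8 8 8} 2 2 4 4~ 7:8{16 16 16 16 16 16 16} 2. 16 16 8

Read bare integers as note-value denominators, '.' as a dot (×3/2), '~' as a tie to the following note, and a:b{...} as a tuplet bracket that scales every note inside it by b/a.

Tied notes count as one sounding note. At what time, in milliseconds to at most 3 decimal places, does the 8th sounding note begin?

1. 0.0ms @ 0 + 98.522ms (2/7)
2. 98.522ms @ 2/7 + 98.522ms (2/7)
3. 197.044ms @ 4/7 + 197.044ms (4/7)
4. 394.089ms @ 8/7 + 197.044ms (4/7)
5. 591.133ms @ 12/7 + 197.044ms (4/7)
6. 788.177ms @ 16/7 + 197.044ms (4/7)
7. 985.222ms @ 20/7 + 197.044ms (4/7)
8. 1182.266ms @ 24/7 + 197.044ms (4/7)
9. 1379.31ms @ 4 + 689.655ms (2)
10. 2068.966ms @ 6 + 689.655ms (2)
11. 2758.621ms @ 8 + 344.828ms (1)
12. 3103.448ms @ 9 + 443.35ms (9/7)
13. 3546.798ms @ 72/7 + 98.522ms (2/7)
14. 3645.32ms @ 74/7 + 98.522ms (2/7)
15. 3743.842ms @ 76/7 + 98.522ms (2/7)
16. 3842.365ms @ 78/7 + 98.522ms (2/7)
17. 3940.887ms @ 80/7 + 98.522ms (2/7)
18. 4039.409ms @ 82/7 + 98.522ms (2/7)
19. 4137.931ms @ 12 + 1034.483ms (3)
20. 5172.414ms @ 15 + 86.207ms (1/4)
21. 5258.621ms @ 61/4 + 86.207ms (1/4)
22. 5344.828ms @ 31/2 + 172.414ms (1/2)

note 8 onset = 24/7b = 1182.266ms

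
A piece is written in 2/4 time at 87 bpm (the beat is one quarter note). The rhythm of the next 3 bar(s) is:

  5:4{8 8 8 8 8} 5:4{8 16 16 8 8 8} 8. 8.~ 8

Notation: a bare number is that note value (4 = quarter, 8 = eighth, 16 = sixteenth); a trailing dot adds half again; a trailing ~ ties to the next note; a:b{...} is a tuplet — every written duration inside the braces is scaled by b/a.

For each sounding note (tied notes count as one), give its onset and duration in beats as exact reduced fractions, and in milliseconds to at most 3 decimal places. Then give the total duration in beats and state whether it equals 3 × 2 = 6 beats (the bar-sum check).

1) 0.0ms=0b +275.862ms=2/5b
2) 275.862ms=2/5b +275.862ms=2/5b
3) 551.724ms=4/5b +275.862ms=2/5b
4) 827.586ms=6/5b +275.862ms=2/5b
5) 1103.448ms=8/5b +275.862ms=2/5b
6) 1379.31ms=2b +275.862ms=2/5b
7) 1655.172ms=12/5b +137.931ms=1/5b
8) 1793.103ms=13/5b +137.931ms=1/5b
9) 1931.034ms=14/5b +275.862ms=2/5b
10) 2206.897ms=16/5b +275.862ms=2/5b
11) 2482.759ms=18/5b +275.862ms=2/5b
12) 2758.621ms=4b +517.241ms=3/4b
13) 3275.862ms=19/4b +862.069ms=5/4b
Σ=6b of 6 (87bpm 2/4) — PASS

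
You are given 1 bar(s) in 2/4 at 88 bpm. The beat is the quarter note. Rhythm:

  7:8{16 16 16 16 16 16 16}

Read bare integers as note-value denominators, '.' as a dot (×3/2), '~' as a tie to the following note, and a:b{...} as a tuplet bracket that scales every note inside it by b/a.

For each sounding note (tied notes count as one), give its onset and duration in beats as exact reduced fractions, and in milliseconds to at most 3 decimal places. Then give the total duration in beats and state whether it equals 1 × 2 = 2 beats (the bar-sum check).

1) 0.0ms=0b +194.805ms=2/7b
2) 194.805ms=2/7b +194.805ms=2/7b
3) 389.61ms=4/7b +194.805ms=2/7b
4) 584.416ms=6/7b +194.805ms=2/7b
5) 779.221ms=8/7b +194.805ms=2/7b
6) 974.026ms=10/7b +194.805ms=2/7b
7) 1168.831ms=12/7b +194.805ms=2/7b
Σ=2b of 2 (88bpm 2/4) — PASS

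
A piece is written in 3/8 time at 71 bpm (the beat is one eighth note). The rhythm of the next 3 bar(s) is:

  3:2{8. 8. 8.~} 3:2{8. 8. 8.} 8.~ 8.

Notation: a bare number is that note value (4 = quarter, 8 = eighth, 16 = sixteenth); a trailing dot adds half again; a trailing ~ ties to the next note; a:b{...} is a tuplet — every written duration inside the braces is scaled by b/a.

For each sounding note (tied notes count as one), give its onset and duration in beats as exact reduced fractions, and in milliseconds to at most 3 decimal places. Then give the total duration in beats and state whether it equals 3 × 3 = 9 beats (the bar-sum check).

1) 0.0ms=0b +845.07ms=1b
2) 845.07ms=1b +845.07ms=1b
3) 1690.141ms=2b +1690.141ms=2b
4) 3380.282ms=4b +845.07ms=1b
5) 4225.352ms=5b +845.07ms=1b
6) 5070.423ms=6b +2535.211ms=3b
Σ=9b of 9 (71bpm 3/8) — PASS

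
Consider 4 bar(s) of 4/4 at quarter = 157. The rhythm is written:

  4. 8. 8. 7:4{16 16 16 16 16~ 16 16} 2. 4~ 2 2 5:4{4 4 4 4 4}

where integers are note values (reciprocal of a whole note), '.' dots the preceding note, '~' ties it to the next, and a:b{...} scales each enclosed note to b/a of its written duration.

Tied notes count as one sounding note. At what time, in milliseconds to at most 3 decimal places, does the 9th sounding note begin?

note 9 onset = 27/7b = 1474.067ms

1. 0.0ms @ 0 + 573.248ms (3/2)
2. 573.248ms @ 3/2 + 286.624ms (3/4)
3. 859.873ms @ 9/4 + 286.624ms (3/4)
4. 1146.497ms @ 3 + 54.595ms (1/7)
5. 1201.092ms @ 22/7 + 54.595ms (1/7)
6. 1255.687ms @ 23/7 + 54.595ms (1/7)
7. 1310.282ms @ 24/7 + 54.595ms (1/7)
8. 1364.877ms @ 25/7 + 109.19ms (2/7)
9. 1474.067ms @ 27/7 + 54.595ms (1/7)
10. 1528.662ms @ 4 + 1146.497ms (3)
11. 2675.159ms @ 7 + 1146.497ms (3)
12. 3821.656ms @ 10 + 764.331ms (2)
13. 4585.987ms @ 12 + 305.732ms (4/5)
14. 4891.72ms @ 64/5 + 305.732ms (4/5)
15. 5197.452ms @ 68/5 + 305.732ms (4/5)
16. 5503.185ms @ 72/5 + 305.732ms (4/5)
17. 5808.917ms @ 76/5 + 305.732ms (4/5)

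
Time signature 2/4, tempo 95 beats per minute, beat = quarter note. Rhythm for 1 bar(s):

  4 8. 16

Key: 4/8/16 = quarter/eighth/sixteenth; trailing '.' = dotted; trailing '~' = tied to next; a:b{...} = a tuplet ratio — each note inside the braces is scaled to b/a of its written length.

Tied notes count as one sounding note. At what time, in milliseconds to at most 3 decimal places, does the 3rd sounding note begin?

1. 0.0ms @ 0 + 631.579ms (1)
2. 631.579ms @ 1 + 473.684ms (3/4)
3. 1105.263ms @ 7/4 + 157.895ms (1/4)

note 3 onset = 7/4b = 1105.263ms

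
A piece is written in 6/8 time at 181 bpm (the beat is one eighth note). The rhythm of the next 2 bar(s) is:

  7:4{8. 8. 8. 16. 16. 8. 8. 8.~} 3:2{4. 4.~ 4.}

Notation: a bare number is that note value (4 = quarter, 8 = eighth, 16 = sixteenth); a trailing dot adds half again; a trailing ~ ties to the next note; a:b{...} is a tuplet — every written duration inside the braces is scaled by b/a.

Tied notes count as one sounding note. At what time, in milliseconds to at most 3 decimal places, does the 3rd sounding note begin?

1. 0.0ms @ 0 + 284.136ms (6/7)
2. 284.136ms @ 6/7 + 284.136ms (6/7)
3. 568.272ms @ 12/7 + 284.136ms (6/7)
4. 852.407ms @ 18/7 + 142.068ms (3/7)
5. 994.475ms @ 3 + 142.068ms (3/7)
6. 1136.543ms @ 24/7 + 284.136ms (6/7)
7. 1420.679ms @ 30/7 + 284.136ms (6/7)
8. 1704.815ms @ 36/7 + 947.119ms (20/7)
9. 2651.934ms @ 8 + 1325.967ms (4)

note 3 onset = 12/7b = 568.272ms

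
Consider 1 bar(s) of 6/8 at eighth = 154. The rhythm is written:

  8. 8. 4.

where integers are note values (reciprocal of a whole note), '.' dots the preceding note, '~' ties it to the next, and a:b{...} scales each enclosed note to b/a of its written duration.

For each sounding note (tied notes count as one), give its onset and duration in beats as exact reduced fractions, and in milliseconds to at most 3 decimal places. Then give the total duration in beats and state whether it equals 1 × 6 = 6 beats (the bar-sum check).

1) 0.0ms=0b +584.416ms=3/2b
2) 584.416ms=3/2b +584.416ms=3/2b
3) 1168.831ms=3b +1168.831ms=3b
Σ=6b of 6 (154bpm 6/8) — PASS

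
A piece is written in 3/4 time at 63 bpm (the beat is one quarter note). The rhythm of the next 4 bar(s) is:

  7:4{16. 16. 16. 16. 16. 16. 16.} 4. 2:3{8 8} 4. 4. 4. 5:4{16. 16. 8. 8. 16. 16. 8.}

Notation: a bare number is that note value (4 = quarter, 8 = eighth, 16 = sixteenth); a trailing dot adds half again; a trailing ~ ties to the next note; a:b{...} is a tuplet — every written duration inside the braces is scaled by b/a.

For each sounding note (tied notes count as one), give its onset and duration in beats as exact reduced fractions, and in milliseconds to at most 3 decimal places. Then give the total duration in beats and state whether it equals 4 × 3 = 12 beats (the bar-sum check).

1) 0.0ms=0b +204.082ms=3/14b
2) 204.082ms=3/14b +204.082ms=3/14b
3) 408.163ms=3/7b +204.082ms=3/14b
4) 612.245ms=9/14b +204.082ms=3/14b
5) 816.327ms=6/7b +204.082ms=3/14b
6) 1020.408ms=15/14b +204.082ms=3/14b
7) 1224.49ms=9/7b +204.082ms=3/14b
8) 1428.571ms=3/2b +1428.571ms=3/2b
9) 2857.143ms=3b +714.286ms=3/4b
10) 3571.429ms=15/4b +714.286ms=3/4b
11) 4285.714ms=9/2b +1428.571ms=3/2b
12) 5714.286ms=6b +1428.571ms=3/2b
13) 7142.857ms=15/2b +1428.571ms=3/2b
14) 8571.429ms=9b +285.714ms=3/10b
15) 8857.143ms=93/10b +285.714ms=3/10b
16) 9142.857ms=48/5b +571.429ms=3/5b
17) 9714.286ms=51/5b +571.429ms=3/5b
18) 10285.714ms=54/5b +285.714ms=3/10b
19) 10571.429ms=111/10b +285.714ms=3/10b
20) 10857.143ms=57/5b +571.429ms=3/5b
Σ=12b of 12 (63bpm 3/4) — PASS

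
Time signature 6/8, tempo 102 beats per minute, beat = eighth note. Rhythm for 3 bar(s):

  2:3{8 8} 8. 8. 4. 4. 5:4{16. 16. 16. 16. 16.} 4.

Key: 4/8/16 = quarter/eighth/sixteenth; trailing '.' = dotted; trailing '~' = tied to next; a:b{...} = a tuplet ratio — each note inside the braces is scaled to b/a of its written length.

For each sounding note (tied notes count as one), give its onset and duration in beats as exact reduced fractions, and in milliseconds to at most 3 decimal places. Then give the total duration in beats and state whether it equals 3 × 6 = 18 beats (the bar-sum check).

1) 0.0ms=0b +882.353ms=3/2b
2) 882.353ms=3/2b +882.353ms=3/2b
3) 1764.706ms=3b +882.353ms=3/2b
4) 2647.059ms=9/2b +882.353ms=3/2b
5) 3529.412ms=6b +1764.706ms=3b
6) 5294.118ms=9b +1764.706ms=3b
7) 7058.824ms=12b +352.941ms=3/5b
8) 7411.765ms=63/5b +352.941ms=3/5b
9) 7764.706ms=66/5b +352.941ms=3/5b
10) 8117.647ms=69/5b +352.941ms=3/5b
11) 8470.588ms=72/5b +352.941ms=3/5b
12) 8823.529ms=15b +1764.706ms=3b
Σ=18b of 18 (102bpm 6/8) — PASS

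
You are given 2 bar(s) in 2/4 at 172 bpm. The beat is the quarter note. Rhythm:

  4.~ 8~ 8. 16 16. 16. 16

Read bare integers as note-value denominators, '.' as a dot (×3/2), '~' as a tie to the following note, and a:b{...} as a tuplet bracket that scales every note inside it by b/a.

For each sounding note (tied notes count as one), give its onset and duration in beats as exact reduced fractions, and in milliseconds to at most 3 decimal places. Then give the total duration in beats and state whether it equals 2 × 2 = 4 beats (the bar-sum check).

1) 0.0ms=0b +959.302ms=11/4b
2) 959.302ms=11/4b +87.209ms=1/4b
3) 1046.512ms=3b +130.814ms=3/8b
4) 1177.326ms=27/8b +130.814ms=3/8b
5) 1308.14ms=15/4b +87.209ms=1/4b
Σ=4b of 4 (172bpm 2/4) — PASS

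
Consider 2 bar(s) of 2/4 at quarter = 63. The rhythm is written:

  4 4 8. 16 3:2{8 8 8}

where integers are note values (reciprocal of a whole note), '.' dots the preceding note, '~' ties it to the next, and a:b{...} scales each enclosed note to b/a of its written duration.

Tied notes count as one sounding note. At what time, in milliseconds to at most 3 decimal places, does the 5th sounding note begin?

1. 0.0ms @ 0 + 952.381ms (1)
2. 952.381ms @ 1 + 952.381ms (1)
3. 1904.762ms @ 2 + 714.286ms (3/4)
4. 2619.048ms @ 11/4 + 238.095ms (1/4)
5. 2857.143ms @ 3 + 317.46ms (1/3)
6. 3174.603ms @ 10/3 + 317.46ms (1/3)
7. 3492.063ms @ 11/3 + 317.46ms (1/3)

note 5 onset = 3b = 2857.143ms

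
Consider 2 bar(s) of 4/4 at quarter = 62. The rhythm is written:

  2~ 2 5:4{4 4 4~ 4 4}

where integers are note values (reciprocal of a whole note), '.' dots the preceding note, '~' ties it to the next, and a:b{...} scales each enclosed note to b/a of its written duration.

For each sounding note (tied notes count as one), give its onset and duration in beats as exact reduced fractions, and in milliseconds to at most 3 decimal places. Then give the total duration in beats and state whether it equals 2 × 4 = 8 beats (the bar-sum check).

1) 0.0ms=0b +3870.968ms=4b
2) 3870.968ms=4b +774.194ms=4/5b
3) 4645.161ms=24/5b +774.194ms=4/5b
4) 5419.355ms=28/5b +1548.387ms=8/5b
5) 6967.742ms=36/5b +774.194ms=4/5b
Σ=8b of 8 (62bpm 4/4) — PASS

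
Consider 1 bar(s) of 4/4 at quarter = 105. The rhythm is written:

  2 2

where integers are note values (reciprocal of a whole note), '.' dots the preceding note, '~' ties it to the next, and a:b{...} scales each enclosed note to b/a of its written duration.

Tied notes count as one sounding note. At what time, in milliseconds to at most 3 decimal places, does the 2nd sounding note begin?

note 2 onset = 2b = 1142.857ms

1. 0.0ms @ 0 + 1142.857ms (2)
2. 1142.857ms @ 2 + 1142.857ms (2)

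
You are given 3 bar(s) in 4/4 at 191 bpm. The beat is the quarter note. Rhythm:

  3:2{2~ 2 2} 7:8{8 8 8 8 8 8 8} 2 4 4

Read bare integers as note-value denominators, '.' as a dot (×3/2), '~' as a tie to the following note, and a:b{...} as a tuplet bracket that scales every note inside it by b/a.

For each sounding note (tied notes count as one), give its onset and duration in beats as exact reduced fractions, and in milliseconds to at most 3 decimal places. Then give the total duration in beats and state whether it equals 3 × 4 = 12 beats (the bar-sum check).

1) 0.0ms=0b +837.696ms=8/3b
2) 837.696ms=8/3b +418.848ms=4/3b
3) 1256.545ms=4b +179.506ms=4/7b
4) 1436.051ms=32/7b +179.506ms=4/7b
5) 1615.557ms=36/7b +179.506ms=4/7b
6) 1795.064ms=40/7b +179.506ms=4/7b
7) 1974.57ms=44/7b +179.506ms=4/7b
8) 2154.076ms=48/7b +179.506ms=4/7b
9) 2333.583ms=52/7b +179.506ms=4/7b
10) 2513.089ms=8b +628.272ms=2b
11) 3141.361ms=10b +314.136ms=1b
12) 3455.497ms=11b +314.136ms=1b
Σ=12b of 12 (191bpm 4/4) — PASS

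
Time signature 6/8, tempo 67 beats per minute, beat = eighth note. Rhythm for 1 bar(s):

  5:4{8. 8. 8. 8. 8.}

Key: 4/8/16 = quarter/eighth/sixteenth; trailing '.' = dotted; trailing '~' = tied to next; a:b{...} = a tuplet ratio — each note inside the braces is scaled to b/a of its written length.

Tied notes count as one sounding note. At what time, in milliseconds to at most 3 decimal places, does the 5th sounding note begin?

1. 0.0ms @ 0 + 1074.627ms (6/5)
2. 1074.627ms @ 6/5 + 1074.627ms (6/5)
3. 2149.254ms @ 12/5 + 1074.627ms (6/5)
4. 3223.881ms @ 18/5 + 1074.627ms (6/5)
5. 4298.507ms @ 24/5 + 1074.627ms (6/5)

note 5 onset = 24/5b = 4298.507ms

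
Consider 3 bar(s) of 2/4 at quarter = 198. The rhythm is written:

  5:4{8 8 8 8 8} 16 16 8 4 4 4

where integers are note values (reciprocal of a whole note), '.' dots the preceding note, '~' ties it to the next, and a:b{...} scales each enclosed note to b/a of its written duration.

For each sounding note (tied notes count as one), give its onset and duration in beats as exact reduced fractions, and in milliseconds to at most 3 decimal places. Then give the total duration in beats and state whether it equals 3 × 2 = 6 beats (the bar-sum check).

1) 0.0ms=0b +121.212ms=2/5b
2) 121.212ms=2/5b +121.212ms=2/5b
3) 242.424ms=4/5b +121.212ms=2/5b
4) 363.636ms=6/5b +121.212ms=2/5b
5) 484.848ms=8/5b +121.212ms=2/5b
6) 606.061ms=2b +75.758ms=1/4b
7) 681.818ms=9/4b +75.758ms=1/4b
8) 757.576ms=5/2b +151.515ms=1/2b
9) 909.091ms=3b +303.03ms=1b
10) 1212.121ms=4b +303.03ms=1b
11) 1515.152ms=5b +303.03ms=1b
Σ=6b of 6 (198bpm 2/4) — PASS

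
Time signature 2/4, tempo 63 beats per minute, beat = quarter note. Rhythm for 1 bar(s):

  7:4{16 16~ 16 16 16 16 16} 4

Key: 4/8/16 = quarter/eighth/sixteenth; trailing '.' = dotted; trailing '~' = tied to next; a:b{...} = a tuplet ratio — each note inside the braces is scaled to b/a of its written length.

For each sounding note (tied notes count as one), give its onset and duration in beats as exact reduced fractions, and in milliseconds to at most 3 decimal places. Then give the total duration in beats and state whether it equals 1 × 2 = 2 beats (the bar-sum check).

1) 0.0ms=0b +136.054ms=1/7b
2) 136.054ms=1/7b +272.109ms=2/7b
3) 408.163ms=3/7b +136.054ms=1/7b
4) 544.218ms=4/7b +136.054ms=1/7b
5) 680.272ms=5/7b +136.054ms=1/7b
6) 816.327ms=6/7b +136.054ms=1/7b
7) 952.381ms=1b +952.381ms=1b
Σ=2b of 2 (63bpm 2/4) — PASS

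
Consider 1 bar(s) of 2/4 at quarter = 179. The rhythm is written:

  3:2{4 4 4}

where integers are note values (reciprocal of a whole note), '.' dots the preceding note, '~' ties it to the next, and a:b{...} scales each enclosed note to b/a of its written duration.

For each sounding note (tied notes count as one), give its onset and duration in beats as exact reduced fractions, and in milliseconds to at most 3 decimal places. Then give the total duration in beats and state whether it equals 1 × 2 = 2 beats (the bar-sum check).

1) 0.0ms=0b +223.464ms=2/3b
2) 223.464ms=2/3b +223.464ms=2/3b
3) 446.927ms=4/3b +223.464ms=2/3b
Σ=2b of 2 (179bpm 2/4) — PASS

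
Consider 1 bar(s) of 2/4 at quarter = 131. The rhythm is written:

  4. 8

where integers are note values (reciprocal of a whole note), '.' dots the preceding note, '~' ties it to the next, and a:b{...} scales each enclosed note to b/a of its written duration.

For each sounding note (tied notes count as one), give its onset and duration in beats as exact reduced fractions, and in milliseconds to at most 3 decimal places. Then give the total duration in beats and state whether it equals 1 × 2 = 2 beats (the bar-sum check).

1) 0.0ms=0b +687.023ms=3/2b
2) 687.023ms=3/2b +229.008ms=1/2b
Σ=2b of 2 (131bpm 2/4) — PASS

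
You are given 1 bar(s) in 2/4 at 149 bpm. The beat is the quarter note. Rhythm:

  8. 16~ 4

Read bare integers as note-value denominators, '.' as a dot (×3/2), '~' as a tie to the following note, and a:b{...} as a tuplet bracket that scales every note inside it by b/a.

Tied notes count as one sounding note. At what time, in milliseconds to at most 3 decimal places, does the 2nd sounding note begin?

1. 0.0ms @ 0 + 302.013ms (3/4)
2. 302.013ms @ 3/4 + 503.356ms (5/4)

note 2 onset = 3/4b = 302.013ms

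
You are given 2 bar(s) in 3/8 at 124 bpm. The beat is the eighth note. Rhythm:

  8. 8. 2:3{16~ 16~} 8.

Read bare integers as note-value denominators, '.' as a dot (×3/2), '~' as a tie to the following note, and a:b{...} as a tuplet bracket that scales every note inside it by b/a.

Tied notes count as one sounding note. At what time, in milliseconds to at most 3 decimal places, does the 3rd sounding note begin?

1. 0.0ms @ 0 + 725.806ms (3/2)
2. 725.806ms @ 3/2 + 725.806ms (3/2)
3. 1451.613ms @ 3 + 1451.613ms (3)

note 3 onset = 3b = 1451.613ms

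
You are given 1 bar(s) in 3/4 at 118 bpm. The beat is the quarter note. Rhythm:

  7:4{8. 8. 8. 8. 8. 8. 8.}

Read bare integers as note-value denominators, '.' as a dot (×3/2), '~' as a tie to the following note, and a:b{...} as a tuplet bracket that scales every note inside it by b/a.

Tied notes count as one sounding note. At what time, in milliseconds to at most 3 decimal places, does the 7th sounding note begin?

note 7 onset = 18/7b = 1307.506ms

1. 0.0ms @ 0 + 217.918ms (3/7)
2. 217.918ms @ 3/7 + 217.918ms (3/7)
3. 435.835ms @ 6/7 + 217.918ms (3/7)
4. 653.753ms @ 9/7 + 217.918ms (3/7)
5. 871.671ms @ 12/7 + 217.918ms (3/7)
6. 1089.588ms @ 15/7 + 217.918ms (3/7)
7. 1307.506ms @ 18/7 + 217.918ms (3/7)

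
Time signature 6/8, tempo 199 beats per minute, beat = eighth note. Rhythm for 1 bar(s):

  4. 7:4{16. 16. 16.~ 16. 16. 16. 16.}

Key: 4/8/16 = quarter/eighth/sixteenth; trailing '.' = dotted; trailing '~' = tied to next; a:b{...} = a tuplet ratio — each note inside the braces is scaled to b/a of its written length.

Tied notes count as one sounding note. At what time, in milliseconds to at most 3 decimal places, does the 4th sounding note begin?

1. 0.0ms @ 0 + 904.523ms (3)
2. 904.523ms @ 3 + 129.218ms (3/7)
3. 1033.74ms @ 24/7 + 129.218ms (3/7)
4. 1162.958ms @ 27/7 + 258.435ms (6/7)
5. 1421.393ms @ 33/7 + 129.218ms (3/7)
6. 1550.61ms @ 36/7 + 129.218ms (3/7)
7. 1679.828ms @ 39/7 + 129.218ms (3/7)

note 4 onset = 27/7b = 1162.958ms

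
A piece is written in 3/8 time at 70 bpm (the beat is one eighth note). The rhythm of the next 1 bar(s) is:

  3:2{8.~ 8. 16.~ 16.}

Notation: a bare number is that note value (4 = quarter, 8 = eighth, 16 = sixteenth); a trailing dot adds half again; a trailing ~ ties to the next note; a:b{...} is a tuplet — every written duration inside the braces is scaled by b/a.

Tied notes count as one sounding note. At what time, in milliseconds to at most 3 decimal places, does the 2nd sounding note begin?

note 2 onset = 2b = 1714.286ms

1. 0.0ms @ 0 + 1714.286ms (2)
2. 1714.286ms @ 2 + 857.143ms (1)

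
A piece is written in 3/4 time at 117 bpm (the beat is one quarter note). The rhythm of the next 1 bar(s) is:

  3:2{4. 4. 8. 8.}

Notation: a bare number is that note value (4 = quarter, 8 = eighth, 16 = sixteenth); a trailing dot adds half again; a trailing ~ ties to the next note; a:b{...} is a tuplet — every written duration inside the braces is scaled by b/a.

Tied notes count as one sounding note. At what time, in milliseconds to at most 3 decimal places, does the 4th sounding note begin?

note 4 onset = 5/2b = 1282.051ms

1. 0.0ms @ 0 + 512.821ms (1)
2. 512.821ms @ 1 + 512.821ms (1)
3. 1025.641ms @ 2 + 256.41ms (1/2)
4. 1282.051ms @ 5/2 + 256.41ms (1/2)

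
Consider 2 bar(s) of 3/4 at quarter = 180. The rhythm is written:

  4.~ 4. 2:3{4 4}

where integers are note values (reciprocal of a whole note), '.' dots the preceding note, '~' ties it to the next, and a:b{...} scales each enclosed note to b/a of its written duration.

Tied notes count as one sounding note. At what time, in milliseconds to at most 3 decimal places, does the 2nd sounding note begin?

1. 0.0ms @ 0 + 1000.0ms (3)
2. 1000.0ms @ 3 + 500.0ms (3/2)
3. 1500.0ms @ 9/2 + 500.0ms (3/2)

note 2 onset = 3b = 1000.0ms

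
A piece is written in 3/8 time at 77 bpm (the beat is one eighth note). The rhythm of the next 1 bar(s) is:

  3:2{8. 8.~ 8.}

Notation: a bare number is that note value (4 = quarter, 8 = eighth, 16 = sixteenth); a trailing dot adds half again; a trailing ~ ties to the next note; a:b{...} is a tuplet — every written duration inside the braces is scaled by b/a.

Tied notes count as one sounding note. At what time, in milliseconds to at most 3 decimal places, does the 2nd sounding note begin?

note 2 onset = 1b = 779.221ms

1. 0.0ms @ 0 + 779.221ms (1)
2. 779.221ms @ 1 + 1558.442ms (2)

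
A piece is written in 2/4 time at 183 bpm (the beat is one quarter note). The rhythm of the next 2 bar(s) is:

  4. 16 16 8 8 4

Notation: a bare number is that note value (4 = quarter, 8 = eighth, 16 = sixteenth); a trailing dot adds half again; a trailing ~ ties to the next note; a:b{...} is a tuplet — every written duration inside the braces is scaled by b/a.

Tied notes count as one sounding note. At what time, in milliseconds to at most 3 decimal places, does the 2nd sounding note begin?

note 2 onset = 3/2b = 491.803ms

1. 0.0ms @ 0 + 491.803ms (3/2)
2. 491.803ms @ 3/2 + 81.967ms (1/4)
3. 573.77ms @ 7/4 + 81.967ms (1/4)
4. 655.738ms @ 2 + 163.934ms (1/2)
5. 819.672ms @ 5/2 + 163.934ms (1/2)
6. 983.607ms @ 3 + 327.869ms (1)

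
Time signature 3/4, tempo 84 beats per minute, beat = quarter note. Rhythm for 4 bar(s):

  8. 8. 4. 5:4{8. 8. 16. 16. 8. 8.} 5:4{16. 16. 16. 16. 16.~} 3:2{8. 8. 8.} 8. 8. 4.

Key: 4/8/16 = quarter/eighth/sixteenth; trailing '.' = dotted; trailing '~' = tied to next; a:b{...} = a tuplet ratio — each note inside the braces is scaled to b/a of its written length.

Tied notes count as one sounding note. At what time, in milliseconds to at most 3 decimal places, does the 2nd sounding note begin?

1. 0.0ms @ 0 + 535.714ms (3/4)
2. 535.714ms @ 3/4 + 535.714ms (3/4)
3. 1071.429ms @ 3/2 + 1071.429ms (3/2)
4. 2142.857ms @ 3 + 428.571ms (3/5)
5. 2571.429ms @ 18/5 + 428.571ms (3/5)
6. 3000.0ms @ 21/5 + 214.286ms (3/10)
7. 3214.286ms @ 9/2 + 214.286ms (3/10)
8. 3428.571ms @ 24/5 + 428.571ms (3/5)
9. 3857.143ms @ 27/5 + 428.571ms (3/5)
10. 4285.714ms @ 6 + 214.286ms (3/10)
11. 4500.0ms @ 63/10 + 214.286ms (3/10)
12. 4714.286ms @ 33/5 + 214.286ms (3/10)
13. 4928.571ms @ 69/10 + 214.286ms (3/10)
14. 5142.857ms @ 36/5 + 571.429ms (4/5)
15. 5714.286ms @ 8 + 357.143ms (1/2)
16. 6071.429ms @ 17/2 + 357.143ms (1/2)
17. 6428.571ms @ 9 + 535.714ms (3/4)
18. 6964.286ms @ 39/4 + 535.714ms (3/4)
19. 7500.0ms @ 21/2 + 1071.429ms (3/2)

note 2 onset = 3/4b = 535.714ms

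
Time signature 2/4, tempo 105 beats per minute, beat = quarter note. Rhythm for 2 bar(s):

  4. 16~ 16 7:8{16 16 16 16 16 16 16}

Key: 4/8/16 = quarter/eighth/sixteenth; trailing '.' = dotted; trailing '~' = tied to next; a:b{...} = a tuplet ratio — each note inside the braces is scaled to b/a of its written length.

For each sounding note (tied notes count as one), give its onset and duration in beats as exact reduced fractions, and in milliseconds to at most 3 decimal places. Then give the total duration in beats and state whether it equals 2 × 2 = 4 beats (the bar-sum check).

1) 0.0ms=0b +857.143ms=3/2b
2) 857.143ms=3/2b +285.714ms=1/2b
3) 1142.857ms=2b +163.265ms=2/7b
4) 1306.122ms=16/7b +163.265ms=2/7b
5) 1469.388ms=18/7b +163.265ms=2/7b
6) 1632.653ms=20/7b +163.265ms=2/7b
7) 1795.918ms=22/7b +163.265ms=2/7b
8) 1959.184ms=24/7b +163.265ms=2/7b
9) 2122.449ms=26/7b +163.265ms=2/7b
Σ=4b of 4 (105bpm 2/4) — PASS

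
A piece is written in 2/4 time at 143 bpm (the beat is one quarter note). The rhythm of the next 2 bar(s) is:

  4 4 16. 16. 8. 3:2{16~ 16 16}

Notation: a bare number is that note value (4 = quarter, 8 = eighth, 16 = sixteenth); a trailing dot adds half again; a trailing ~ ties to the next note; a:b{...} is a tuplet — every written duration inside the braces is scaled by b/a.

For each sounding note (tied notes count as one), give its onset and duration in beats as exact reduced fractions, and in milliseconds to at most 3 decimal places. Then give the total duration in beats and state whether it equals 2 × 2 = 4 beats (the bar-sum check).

1) 0.0ms=0b +419.58ms=1b
2) 419.58ms=1b +419.58ms=1b
3) 839.161ms=2b +157.343ms=3/8b
4) 996.503ms=19/8b +157.343ms=3/8b
5) 1153.846ms=11/4b +314.685ms=3/4b
6) 1468.531ms=7/2b +139.86ms=1/3b
7) 1608.392ms=23/6b +69.93ms=1/6b
Σ=4b of 4 (143bpm 2/4) — PASS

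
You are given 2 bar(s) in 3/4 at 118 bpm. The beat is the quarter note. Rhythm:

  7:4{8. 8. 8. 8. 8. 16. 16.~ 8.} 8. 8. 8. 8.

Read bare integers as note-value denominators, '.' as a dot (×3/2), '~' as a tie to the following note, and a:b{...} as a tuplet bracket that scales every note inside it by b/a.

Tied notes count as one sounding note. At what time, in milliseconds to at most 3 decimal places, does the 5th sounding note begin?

1. 0.0ms @ 0 + 217.918ms (3/7)
2. 217.918ms @ 3/7 + 217.918ms (3/7)
3. 435.835ms @ 6/7 + 217.918ms (3/7)
4. 653.753ms @ 9/7 + 217.918ms (3/7)
5. 871.671ms @ 12/7 + 217.918ms (3/7)
6. 1089.588ms @ 15/7 + 108.959ms (3/14)
7. 1198.547ms @ 33/14 + 326.877ms (9/14)
8. 1525.424ms @ 3 + 381.356ms (3/4)
9. 1906.78ms @ 15/4 + 381.356ms (3/4)
10. 2288.136ms @ 9/2 + 381.356ms (3/4)
11. 2669.492ms @ 21/4 + 381.356ms (3/4)

note 5 onset = 12/7b = 871.671ms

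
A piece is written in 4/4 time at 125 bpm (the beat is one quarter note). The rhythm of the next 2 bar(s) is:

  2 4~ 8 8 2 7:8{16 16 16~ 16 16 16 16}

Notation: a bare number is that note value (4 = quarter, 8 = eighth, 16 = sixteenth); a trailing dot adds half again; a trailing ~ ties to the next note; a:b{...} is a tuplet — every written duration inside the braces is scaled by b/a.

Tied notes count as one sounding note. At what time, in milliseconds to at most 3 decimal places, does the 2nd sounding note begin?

note 2 onset = 2b = 960.0ms

1. 0.0ms @ 0 + 960.0ms (2)
2. 960.0ms @ 2 + 720.0ms (3/2)
3. 1680.0ms @ 7/2 + 240.0ms (1/2)
4. 1920.0ms @ 4 + 960.0ms (2)
5. 2880.0ms @ 6 + 137.143ms (2/7)
6. 3017.143ms @ 44/7 + 137.143ms (2/7)
7. 3154.286ms @ 46/7 + 274.286ms (4/7)
8. 3428.571ms @ 50/7 + 137.143ms (2/7)
9. 3565.714ms @ 52/7 + 137.143ms (2/7)
10. 3702.857ms @ 54/7 + 137.143ms (2/7)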